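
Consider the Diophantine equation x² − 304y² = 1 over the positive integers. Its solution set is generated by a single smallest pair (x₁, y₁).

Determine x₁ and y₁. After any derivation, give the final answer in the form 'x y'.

[17; 2,3,2,1,1,1,1,1,2,3,2,34] for √304; ℓ=12 ⇒ convergent index 11
a_0=17:  p_0=17·1+0=17,  q_0=17·0+1=1
a_1=2:  p_1=2·17+1=35,  q_1=2·1+0=2
a_2=3:  p_2=3·35+17=122,  q_2=3·2+1=7
…
a_4=1:  p_4=1·279+122=401,  q_4=1·16+7=23
a_5=1:  p_5=1·401+279=680,  q_5=1·23+16=39
a_6=1:  p_6=1·680+401=1081,  q_6=1·39+23=62
…
a_8=1:  p_8=1·1761+1081=2842,  q_8=1·101+62=163
a_9=2:  p_9=2·2842+1761=7445,  q_9=2·163+101=427
a_10=3:  p_10=3·7445+2842=25177,  q_10=3·427+163=1444
a_11=2:  p_11=2·25177+7445=57799,  q_11=2·1444+427=3315
→ (57799, 3315).  Check: 57799²=3340724401, 304·3315²=3340724400, difference 1.

57799 3315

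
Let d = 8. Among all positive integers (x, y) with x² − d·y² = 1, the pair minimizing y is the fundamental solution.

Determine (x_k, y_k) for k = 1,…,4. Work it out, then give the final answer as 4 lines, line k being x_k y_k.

d=8: √d = [2; 1,4] (ℓ=2, even), read p_1/q_1
k=0  a_k=2  p_k/q_k = 2/1
k=1  a_k=1  p_k/q_k = 3/1
fundamental: x₁=3, y₁=1  (since 9 − 8·1 = 1)
(x_2, y_2) = (3·3 + 8·1·1, 3·1 + 1·3) = (17, 6)
(x_3, y_3) = (3·17 + 8·1·6, 3·6 + 1·17) = (99, 35)
(x_4, y_4) = (3·99 + 8·1·35, 3·35 + 1·99) = (577, 204)

3 1
17 6
99 35
577 204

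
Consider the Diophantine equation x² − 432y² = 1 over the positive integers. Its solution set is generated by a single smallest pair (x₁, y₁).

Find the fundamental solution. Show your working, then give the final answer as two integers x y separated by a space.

d=432: √d = [20; 1,3,1,1,1,3,1,40] (ℓ=8, even), read p_7/q_7
i=0: a=20 ⇒ p=20, q=1
…
i=5: a=1 ⇒ p=291, q=14
i=6: a=3 ⇒ p=1060, q=51
i=7: a=1 ⇒ p=1351, q=65
(x₁, y₁) = (1351, 65);  1351² − 432·65² = 1 ✓

1351 65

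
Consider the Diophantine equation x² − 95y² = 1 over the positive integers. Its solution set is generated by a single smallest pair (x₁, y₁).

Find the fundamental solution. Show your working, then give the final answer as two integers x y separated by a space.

√95 → a₀=9, period (1,2,1,18); ℓ=4 even so k=3
step 0: (9, 1)  from 9·(1,0) + (0,1)
step 1: (10, 1)  from 1·(9,1) + (1,0)
step 2: (29, 3)  from 2·(10,1) + (9,1)
step 3: (39, 4)  from 1·(29,3) + (10,1)
fundamental: x₁=39, y₁=4  (since 1521 − 95·16 = 1)

39 4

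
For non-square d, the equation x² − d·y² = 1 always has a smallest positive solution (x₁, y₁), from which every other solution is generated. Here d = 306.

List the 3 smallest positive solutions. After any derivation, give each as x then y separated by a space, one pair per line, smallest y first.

35 2
2449 140
171395 9798

√306 → a₀=17, period (2,34); ℓ=2 even so k=1
a_0=17:  p_0=17·1+0=17,  q_0=17·0+1=1
a_1=2:  p_1=2·17+1=35,  q_1=2·1+0=2
→ (35, 2).  Check: 35²=1225, 306·2²=1224, difference 1.
n=2: (35,2)∘(35,2) = (35·35+306·2·2, 35·2+2·35) = (2449,140)
n=3: (2449,140)∘(35,2) = (35·2449+306·2·140, 35·140+2·2449) = (171395,9798)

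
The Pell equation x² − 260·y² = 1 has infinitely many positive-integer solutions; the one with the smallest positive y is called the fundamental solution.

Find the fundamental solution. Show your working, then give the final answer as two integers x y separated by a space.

[16; 8,32] for √260; ℓ=2 ⇒ convergent index 1
step 0: (16, 1)  from 16·(1,0) + (0,1)
step 1: (129, 8)  from 8·(16,1) + (1,0)
(x₁, y₁) = (129, 8);  129² − 260·8² = 1 ✓

129 8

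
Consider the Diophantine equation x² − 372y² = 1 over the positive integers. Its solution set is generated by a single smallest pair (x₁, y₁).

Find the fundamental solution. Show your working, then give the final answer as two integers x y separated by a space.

12151 630

√372 → a₀=19, period (3,2,12,2,3,38); ℓ=6 even so k=5
i=0: a=19 ⇒ p=19, q=1
…
i=2: a=2 ⇒ p=135, q=7
i=3: a=12 ⇒ p=1678, q=87
i=4: a=2 ⇒ p=3491, q=181
i=5: a=3 ⇒ p=12151, q=630
(x₁, y₁) = (12151, 630);  12151² − 372·630² = 1 ✓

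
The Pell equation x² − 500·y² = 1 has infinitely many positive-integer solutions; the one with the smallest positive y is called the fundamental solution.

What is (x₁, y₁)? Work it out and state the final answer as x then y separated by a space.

[22; 2,1,3,2,1,…,1,2,44] for √500; ℓ=14 ⇒ convergent index 13
k=0  a_k=22  p_k/q_k = 22/1
…
k=4  a_k=2  p_k/q_k = 559/25
…
k=7  a_k=10  p_k/q_k = 14445/646
k=8  a_k=1  p_k/q_k = 15809/707
k=9  a_k=1  p_k/q_k = 30254/1353
…
k=11  a_k=3  p_k/q_k = 259205/11592
k=12  a_k=1  p_k/q_k = 335522/15005
k=13  a_k=2  p_k/q_k = 930249/41602
→ (930249, 41602).  Check: 930249²=865363202001, 500·41602²=865363202000, difference 1.

930249 41602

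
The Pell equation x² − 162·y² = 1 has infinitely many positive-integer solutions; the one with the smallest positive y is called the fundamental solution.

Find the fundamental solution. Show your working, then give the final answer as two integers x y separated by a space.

d=162: √d = [12; 1,2,1,2,12,2,1,2,1,24] (ℓ=10, even), read p_9/q_9
k=0  a_k=12  p_k/q_k = 12/1
k=1  a_k=1  p_k/q_k = 13/1
k=2  a_k=2  p_k/q_k = 38/3
k=3  a_k=1  p_k/q_k = 51/4
k=4  a_k=2  p_k/q_k = 140/11
k=5  a_k=12  p_k/q_k = 1731/136
k=6  a_k=2  p_k/q_k = 3602/283
…
k=8  a_k=2  p_k/q_k = 14268/1121
k=9  a_k=1  p_k/q_k = 19601/1540
fundamental: x₁=19601, y₁=1540  (since 384199201 − 162·2371600 = 1)

19601 1540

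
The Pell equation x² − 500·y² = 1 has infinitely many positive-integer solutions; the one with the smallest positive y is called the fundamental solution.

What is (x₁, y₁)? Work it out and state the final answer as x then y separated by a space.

√500 = [22; 2,1,3,2,1,…,1,2,44, …], period ℓ=14 (even) → k=13
i=0: a=22 ⇒ p=22, q=1
…
i=2: a=1 ⇒ p=67, q=3
…
i=4: a=2 ⇒ p=559, q=25
i=5: a=1 ⇒ p=805, q=36
i=6: a=1 ⇒ p=1364, q=61
i=7: a=10 ⇒ p=14445, q=646
i=8: a=1 ⇒ p=15809, q=707
i=9: a=1 ⇒ p=30254, q=1353
i=10: a=2 ⇒ p=76317, q=3413
i=11: a=3 ⇒ p=259205, q=11592
i=12: a=1 ⇒ p=335522, q=15005
i=13: a=2 ⇒ p=930249, q=41602
(x₁, y₁) = (930249, 41602);  930249² − 500·41602² = 1 ✓

930249 41602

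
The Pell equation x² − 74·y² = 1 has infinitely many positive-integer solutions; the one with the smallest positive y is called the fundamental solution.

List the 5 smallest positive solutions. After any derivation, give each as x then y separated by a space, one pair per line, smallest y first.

√74 → a₀=8, period (1,1,1,1,16); ℓ=5 odd so k=9
step 0: (8, 1)  from 8·(1,0) + (0,1)
step 1: (9, 1)  from 1·(8,1) + (1,0)
…
step 3: (26, 3)  from 1·(17,2) + (9,1)
step 4: (43, 5)  from 1·(26,3) + (17,2)
…
step 6: (757, 88)  from 1·(714,83) + (43,5)
step 7: (1471, 171)  from 1·(757,88) + (714,83)
step 8: (2228, 259)  from 1·(1471,171) + (757,88)
step 9: (3699, 430)  from 1·(2228,259) + (1471,171)
fundamental: x₁=3699, y₁=430  (since 13682601 − 74·184900 = 1)
(3699+430√74)^2 = 27365201 + 3181140√74
(3699+430√74)^3 = 202447753299 + 23534073290√74
(3699+430√74)^4 = 1497708451540801 + 174105071018280√74
(3699+430√74)^5 = 11080046922051092499 + 1288029291859162150√74

3699 430
27365201 3181140
202447753299 23534073290
1497708451540801 174105071018280
11080046922051092499 1288029291859162150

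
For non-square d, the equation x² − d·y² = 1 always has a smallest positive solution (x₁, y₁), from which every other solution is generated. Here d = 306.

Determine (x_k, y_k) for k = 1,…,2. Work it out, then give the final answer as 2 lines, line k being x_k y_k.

√306 = [17; 2,34, …], period ℓ=2 (even) → k=1
step 0: (17, 1)  from 17·(1,0) + (0,1)
step 1: (35, 2)  from 2·(17,1) + (1,0)
fundamental: x₁=35, y₁=2  (since 1225 − 306·4 = 1)
n=2: (35,2)∘(35,2) = (35·35+306·2·2, 35·2+2·35) = (2449,140)

35 2
2449 140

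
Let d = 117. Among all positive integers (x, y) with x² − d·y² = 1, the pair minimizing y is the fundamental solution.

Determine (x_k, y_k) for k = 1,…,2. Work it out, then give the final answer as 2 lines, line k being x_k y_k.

d=117: √d = [10; 1,4,2,4,1,20] (ℓ=6, even), read p_5/q_5
k=0  a_k=10  p_k/q_k = 10/1
k=1  a_k=1  p_k/q_k = 11/1
…
k=3  a_k=2  p_k/q_k = 119/11
k=4  a_k=4  p_k/q_k = 530/49
k=5  a_k=1  p_k/q_k = 649/60
→ (649, 60).  Check: 649²=421201, 117·60²=421200, difference 1.
k=2:  x_2 = 649·649+117·60·60 = 842401,  y_2 = 649·60+60·649 = 77880

649 60
842401 77880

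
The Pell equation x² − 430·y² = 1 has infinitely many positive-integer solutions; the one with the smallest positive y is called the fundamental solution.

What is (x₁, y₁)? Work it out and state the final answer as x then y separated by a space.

√430 = [20; 1,2,1,3,1,…,2,1,40, …], period ℓ=14 (even) → k=13
k=0  a_k=20  p_k/q_k = 20/1
…
k=5  a_k=1  p_k/q_k = 394/19
k=6  a_k=6  p_k/q_k = 2675/129
…
k=8  a_k=6  p_k/q_k = 133439/6435
…
k=10  a_k=3  p_k/q_k = 599138/28893
k=11  a_k=1  p_k/q_k = 754371/36379
k=12  a_k=2  p_k/q_k = 2107880/101651
k=13  a_k=1  p_k/q_k = 2862251/138030
fundamental: x₁=2862251, y₁=138030  (since 8192480787001 − 430·19052280900 = 1)

2862251 138030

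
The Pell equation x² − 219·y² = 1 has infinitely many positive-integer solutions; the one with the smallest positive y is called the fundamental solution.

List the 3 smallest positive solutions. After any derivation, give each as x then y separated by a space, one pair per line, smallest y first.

74 5
10951 740
1620674 109515

d=219: √d = [14; 1,3,1,28] (ℓ=4, even), read p_3/q_3
step 0: (14, 1)  from 14·(1,0) + (0,1)
…
step 2: (59, 4)  from 3·(15,1) + (14,1)
step 3: (74, 5)  from 1·(59,4) + (15,1)
fundamental: x₁=74, y₁=5  (since 5476 − 219·25 = 1)
(x_2, y_2) = (74·74 + 219·5·5, 74·5 + 5·74) = (10951, 740)
(x_3, y_3) = (74·10951 + 219·5·740, 74·740 + 5·10951) = (1620674, 109515)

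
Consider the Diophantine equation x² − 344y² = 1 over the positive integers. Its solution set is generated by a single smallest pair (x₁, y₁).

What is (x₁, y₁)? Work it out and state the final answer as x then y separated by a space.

10405 561

√344 = [18; 1,1,4,1,3,1,4,1,1,36, …], period ℓ=10 (even) → k=9
step 0: (18, 1)  from 18·(1,0) + (0,1)
step 1: (19, 1)  from 1·(18,1) + (1,0)
step 2: (37, 2)  from 1·(19,1) + (18,1)
step 3: (167, 9)  from 4·(37,2) + (19,1)
step 4: (204, 11)  from 1·(167,9) + (37,2)
step 5: (779, 42)  from 3·(204,11) + (167,9)
…
step 8: (5694, 307)  from 1·(4711,254) + (983,53)
step 9: (10405, 561)  from 1·(5694,307) + (4711,254)
fundamental: x₁=10405, y₁=561  (since 108264025 − 344·314721 = 1)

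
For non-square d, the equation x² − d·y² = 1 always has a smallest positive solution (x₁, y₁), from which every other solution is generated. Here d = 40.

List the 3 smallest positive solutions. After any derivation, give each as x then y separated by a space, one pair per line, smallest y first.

19 3
721 114
27379 4329

√40 → a₀=6, period (3,12); ℓ=2 even so k=1
i=0: a=6 ⇒ p=6, q=1
i=1: a=3 ⇒ p=19, q=3
fundamental: x₁=19, y₁=3  (since 361 − 40·9 = 1)
n=2: (19,3)∘(19,3) = (19·19+40·3·3, 19·3+3·19) = (721,114)
n=3: (721,114)∘(19,3) = (19·721+40·3·114, 19·114+3·721) = (27379,4329)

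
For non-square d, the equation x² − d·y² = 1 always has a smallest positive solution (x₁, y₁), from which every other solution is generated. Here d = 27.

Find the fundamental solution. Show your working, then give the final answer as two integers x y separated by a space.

26 5

[5; 5,10] for √27; ℓ=2 ⇒ convergent index 1
step 0: (5, 1)  from 5·(1,0) + (0,1)
step 1: (26, 5)  from 5·(5,1) + (1,0)
(x₁, y₁) = (26, 5);  26² − 27·5² = 1 ✓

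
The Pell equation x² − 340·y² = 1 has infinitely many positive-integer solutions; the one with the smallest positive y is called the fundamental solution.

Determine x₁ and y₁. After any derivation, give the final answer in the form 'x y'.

d=340: √d = [18; 2,3,1,1,1,…,3,2,36] (ℓ=14, even), read p_13/q_13
a_0=18:  p_0=18·1+0=18,  q_0=18·0+1=1
a_1=2:  p_1=2·18+1=37,  q_1=2·1+0=2
…
a_4=1:  p_4=1·166+129=295,  q_4=1·9+7=16
a_5=1:  p_5=1·295+166=461,  q_5=1·16+9=25
…
a_7=8:  p_7=8·756+461=6509,  q_7=8·41+25=353
a_8=1:  p_8=1·6509+756=7265,  q_8=1·353+41=394
…
a_10=1:  p_10=1·13774+7265=21039,  q_10=1·747+394=1141
a_11=1:  p_11=1·21039+13774=34813,  q_11=1·1141+747=1888
a_12=3:  p_12=3·34813+21039=125478,  q_12=3·1888+1141=6805
a_13=2:  p_13=2·125478+34813=285769,  q_13=2·6805+1888=15498
(x₁, y₁) = (285769, 15498);  285769² − 340·15498² = 1 ✓

285769 15498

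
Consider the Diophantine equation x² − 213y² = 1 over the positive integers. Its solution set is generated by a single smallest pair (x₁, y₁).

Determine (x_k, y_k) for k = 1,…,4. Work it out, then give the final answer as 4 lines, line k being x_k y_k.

√213 → a₀=14, period (1,1,2,6,1,8,1,6,2,1,1,28); ℓ=12 even so k=11
a_0=14:  p_0=14·1+0=14,  q_0=14·0+1=1
…
a_6=8:  p_6=8·540+467=4787,  q_6=8·37+32=328
a_7=1:  p_7=1·4787+540=5327,  q_7=1·328+37=365
a_8=6:  p_8=6·5327+4787=36749,  q_8=6·365+328=2518
…
a_10=1:  p_10=1·78825+36749=115574,  q_10=1·5401+2518=7919
a_11=1:  p_11=1·115574+78825=194399,  q_11=1·7919+5401=13320
fundamental: x₁=194399, y₁=13320  (since 37790971201 − 213·177422400 = 1)
k=2:  x_2 = 194399·194399+213·13320·13320 = 75581942401,  y_2 = 194399·13320+13320·194399 = 5178789360
k=3:  x_3 = 194399·75581942401+213·13320·5178789360 = 29386108041429599,  y_3 = 194399·5178789360+13320·75581942401 = 2013502945575960
k=4:  x_4 = 194399·29386108041429599+213·13320·2013502945575960 = 11425260034216163289601,  y_4 = 194399·2013502945575960+13320·29386108041429599 = 782845918228863306720

194399 13320
75581942401 5178789360
29386108041429599 2013502945575960
11425260034216163289601 782845918228863306720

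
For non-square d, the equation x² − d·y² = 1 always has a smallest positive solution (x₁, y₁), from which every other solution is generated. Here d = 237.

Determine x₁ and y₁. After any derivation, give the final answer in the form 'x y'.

√237 → a₀=15, period (2,1,1,7,10,7,1,1,2,30); ℓ=10 even so k=9
k=0  a_k=15  p_k/q_k = 15/1
k=1  a_k=2  p_k/q_k = 31/2
k=2  a_k=1  p_k/q_k = 46/3
…
k=6  a_k=7  p_k/q_k = 42074/2733
…
k=8  a_k=1  p_k/q_k = 90075/5851
k=9  a_k=2  p_k/q_k = 228151/14820
fundamental: x₁=228151, y₁=14820  (since 52052878801 − 237·219632400 = 1)

228151 14820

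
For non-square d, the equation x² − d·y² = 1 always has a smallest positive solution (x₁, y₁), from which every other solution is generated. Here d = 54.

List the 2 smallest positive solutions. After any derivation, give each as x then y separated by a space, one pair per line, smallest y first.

√54 → a₀=7, period (2,1,6,1,2,14); ℓ=6 even so k=5
a_0=7:  p_0=7·1+0=7,  q_0=7·0+1=1
…
a_4=1:  p_4=1·147+22=169,  q_4=1·20+3=23
a_5=2:  p_5=2·169+147=485,  q_5=2·23+20=66
(x₁, y₁) = (485, 66);  485² − 54·66² = 1 ✓
(485+66√54)^2 = 470449 + 64020√54

485 66
470449 64020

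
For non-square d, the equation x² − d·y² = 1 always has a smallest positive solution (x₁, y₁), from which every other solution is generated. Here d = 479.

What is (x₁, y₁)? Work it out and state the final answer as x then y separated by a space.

2989440 136591

d=479: √d = [21; 1,7,1,3,2,21,2,3,1,7,1,42] (ℓ=12, even), read p_11/q_11
k=0  a_k=21  p_k/q_k = 21/1
…
k=2  a_k=7  p_k/q_k = 175/8
…
k=4  a_k=3  p_k/q_k = 766/35
…
k=6  a_k=21  p_k/q_k = 37075/1694
…
k=8  a_k=3  p_k/q_k = 264712/12095
k=9  a_k=1  p_k/q_k = 340591/15562
k=10  a_k=7  p_k/q_k = 2648849/121029
k=11  a_k=1  p_k/q_k = 2989440/136591
fundamental: x₁=2989440, y₁=136591  (since 8936751513600 − 479·18657101281 = 1)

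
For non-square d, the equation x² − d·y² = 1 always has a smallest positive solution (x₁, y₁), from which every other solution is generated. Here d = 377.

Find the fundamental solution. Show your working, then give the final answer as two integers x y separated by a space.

d=377: √d = [19; 2,2,2,38] (ℓ=4, even), read p_3/q_3
k=0  a_k=19  p_k/q_k = 19/1
…
k=2  a_k=2  p_k/q_k = 97/5
k=3  a_k=2  p_k/q_k = 233/12
(x₁, y₁) = (233, 12);  233² − 377·12² = 1 ✓

233 12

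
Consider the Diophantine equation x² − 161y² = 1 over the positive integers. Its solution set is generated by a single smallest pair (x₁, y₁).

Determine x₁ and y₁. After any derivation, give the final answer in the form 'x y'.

d=161: √d = [12; 1,2,4,1,2,1,4,2,1,24] (ℓ=10, even), read p_9/q_9
step 0: (12, 1)  from 12·(1,0) + (0,1)
…
step 6: (774, 61)  from 1·(571,45) + (203,16)
…
step 8: (8108, 639)  from 2·(3667,289) + (774,61)
step 9: (11775, 928)  from 1·(8108,639) + (3667,289)
(x₁, y₁) = (11775, 928);  11775² − 161·928² = 1 ✓

11775 928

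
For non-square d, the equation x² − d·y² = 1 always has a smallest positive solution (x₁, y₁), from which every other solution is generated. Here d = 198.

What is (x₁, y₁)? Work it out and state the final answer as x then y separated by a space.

[14; 14,28] for √198; ℓ=2 ⇒ convergent index 1
a_0=14:  p_0=14·1+0=14,  q_0=14·0+1=1
a_1=14:  p_1=14·14+1=197,  q_1=14·1+0=14
(x₁, y₁) = (197, 14);  197² − 198·14² = 1 ✓

197 14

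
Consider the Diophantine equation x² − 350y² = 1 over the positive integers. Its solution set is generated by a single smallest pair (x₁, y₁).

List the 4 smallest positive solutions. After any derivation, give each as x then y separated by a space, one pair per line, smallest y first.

√350 = [18; 1,2,2,2,1,36, …], period ℓ=6 (even) → k=5
step 0: (18, 1)  from 18·(1,0) + (0,1)
…
step 2: (56, 3)  from 2·(19,1) + (18,1)
step 3: (131, 7)  from 2·(56,3) + (19,1)
step 4: (318, 17)  from 2·(131,7) + (56,3)
step 5: (449, 24)  from 1·(318,17) + (131,7)
(x₁, y₁) = (449, 24);  449² − 350·24² = 1 ✓
n=2: (449,24)∘(449,24) = (449·449+350·24·24, 449·24+24·449) = (403201,21552)
n=3: (403201,21552)∘(449,24) = (449·403201+350·24·21552, 449·21552+24·403201) = (362074049,19353672)
n=4: (362074049,19353672)∘(449,24) = (449·362074049+350·24·19353672, 449·19353672+24·362074049) = (325142092801,17379575904)

449 24
403201 21552
362074049 19353672
325142092801 17379575904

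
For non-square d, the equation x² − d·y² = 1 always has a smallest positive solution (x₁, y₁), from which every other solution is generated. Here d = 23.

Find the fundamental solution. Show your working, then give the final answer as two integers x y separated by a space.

24 5

[4; 1,3,1,8] for √23; ℓ=4 ⇒ convergent index 3
i=0: a=4 ⇒ p=4, q=1
…
i=2: a=3 ⇒ p=19, q=4
i=3: a=1 ⇒ p=24, q=5
fundamental: x₁=24, y₁=5  (since 576 − 23·25 = 1)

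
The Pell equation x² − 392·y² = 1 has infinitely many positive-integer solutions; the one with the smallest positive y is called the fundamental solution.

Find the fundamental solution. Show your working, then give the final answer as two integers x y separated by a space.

99 5

d=392: √d = [19; 1,3,1,38] (ℓ=4, even), read p_3/q_3
i=0: a=19 ⇒ p=19, q=1
i=1: a=1 ⇒ p=20, q=1
i=2: a=3 ⇒ p=79, q=4
i=3: a=1 ⇒ p=99, q=5
(x₁, y₁) = (99, 5);  99² − 392·5² = 1 ✓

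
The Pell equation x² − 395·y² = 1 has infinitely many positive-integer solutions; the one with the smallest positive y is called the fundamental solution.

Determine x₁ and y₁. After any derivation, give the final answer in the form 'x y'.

√395 = [19; 1,6,1,38, …], period ℓ=4 (even) → k=3
a_0=19:  p_0=19·1+0=19,  q_0=19·0+1=1
…
a_2=6:  p_2=6·20+19=139,  q_2=6·1+1=7
a_3=1:  p_3=1·139+20=159,  q_3=1·7+1=8
→ (159, 8).  Check: 159²=25281, 395·8²=25280, difference 1.

159 8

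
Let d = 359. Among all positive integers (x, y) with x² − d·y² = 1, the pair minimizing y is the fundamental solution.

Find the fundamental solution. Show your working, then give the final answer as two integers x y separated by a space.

√359 = [18; 1,17,1,36, …], period ℓ=4 (even) → k=3
k=0  a_k=18  p_k/q_k = 18/1
k=1  a_k=1  p_k/q_k = 19/1
k=2  a_k=17  p_k/q_k = 341/18
k=3  a_k=1  p_k/q_k = 360/19
→ (360, 19).  Check: 360²=129600, 359·19²=129599, difference 1.

360 19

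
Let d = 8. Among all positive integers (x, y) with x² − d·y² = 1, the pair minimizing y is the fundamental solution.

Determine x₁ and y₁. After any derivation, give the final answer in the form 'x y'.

[2; 1,4] for √8; ℓ=2 ⇒ convergent index 1
a_0=2:  p_0=2·1+0=2,  q_0=2·0+1=1
a_1=1:  p_1=1·2+1=3,  q_1=1·1+0=1
fundamental: x₁=3, y₁=1  (since 9 − 8·1 = 1)

3 1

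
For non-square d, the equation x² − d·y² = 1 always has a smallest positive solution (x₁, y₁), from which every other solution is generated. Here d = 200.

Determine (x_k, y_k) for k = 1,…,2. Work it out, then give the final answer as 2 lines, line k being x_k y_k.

d=200: √d = [14; 7,28] (ℓ=2, even), read p_1/q_1
k=0  a_k=14  p_k/q_k = 14/1
k=1  a_k=7  p_k/q_k = 99/7
fundamental: x₁=99, y₁=7  (since 9801 − 200·49 = 1)
(99+7√200)^2 = 19601 + 1386√200

99 7
19601 1386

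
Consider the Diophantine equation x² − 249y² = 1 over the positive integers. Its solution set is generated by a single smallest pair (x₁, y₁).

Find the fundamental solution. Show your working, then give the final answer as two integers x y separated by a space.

√249 → a₀=15, period (1,3,1,1,5,…,3,1,30); ℓ=16 even so k=15
step 0: (15, 1)  from 15·(1,0) + (0,1)
step 1: (16, 1)  from 1·(15,1) + (1,0)
…
step 4: (142, 9)  from 1·(79,5) + (63,4)
…
step 6: (931, 59)  from 1·(789,50) + (142,9)
…
step 8: (36751, 2329)  from 10·(3582,227) + (931,59)
step 9: (113835, 7214)  from 3·(36751,2329) + (3582,227)
step 10: (150586, 9543)  from 1·(113835,7214) + (36751,2329)
…
step 12: (1017351, 64472)  from 1·(866765,54929) + (150586,9543)
step 13: (1884116, 119401)  from 1·(1017351,64472) + (866765,54929)
step 14: (6669699, 422675)  from 3·(1884116,119401) + (1017351,64472)
step 15: (8553815, 542076)  from 1·(6669699,422675) + (1884116,119401)
(x₁, y₁) = (8553815, 542076);  8553815² − 249·542076² = 1 ✓

8553815 542076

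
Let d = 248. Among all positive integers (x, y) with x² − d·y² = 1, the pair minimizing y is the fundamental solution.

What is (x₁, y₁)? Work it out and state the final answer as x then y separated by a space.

d=248: √d = [15; 1,2,1,30] (ℓ=4, even), read p_3/q_3
a_0=15:  p_0=15·1+0=15,  q_0=15·0+1=1
a_1=1:  p_1=1·15+1=16,  q_1=1·1+0=1
a_2=2:  p_2=2·16+15=47,  q_2=2·1+1=3
a_3=1:  p_3=1·47+16=63,  q_3=1·3+1=4
(x₁, y₁) = (63, 4);  63² − 248·4² = 1 ✓

63 4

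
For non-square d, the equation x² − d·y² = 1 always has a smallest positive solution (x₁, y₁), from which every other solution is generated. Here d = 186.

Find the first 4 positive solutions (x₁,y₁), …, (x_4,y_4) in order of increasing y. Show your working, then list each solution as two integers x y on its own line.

7501 550
112530001 8251100
1688175067501 123783001650
25326002250120001 1856992582502200

√186 → a₀=13, period (1,1,1,3,4,3,1,1,1,26); ℓ=10 even so k=9
a_0=13:  p_0=13·1+0=13,  q_0=13·0+1=1
a_1=1:  p_1=1·13+1=14,  q_1=1·1+0=1
a_2=1:  p_2=1·14+13=27,  q_2=1·1+1=2
a_3=1:  p_3=1·27+14=41,  q_3=1·2+1=3
a_4=3:  p_4=3·41+27=150,  q_4=3·3+2=11
…
a_7=1:  p_7=1·2073+641=2714,  q_7=1·152+47=199
a_8=1:  p_8=1·2714+2073=4787,  q_8=1·199+152=351
a_9=1:  p_9=1·4787+2714=7501,  q_9=1·351+199=550
(x₁, y₁) = (7501, 550);  7501² − 186·550² = 1 ✓
n=2: (7501,550)∘(7501,550) = (7501·7501+186·550·550, 7501·550+550·7501) = (112530001,8251100)
n=3: (112530001,8251100)∘(7501,550) = (7501·112530001+186·550·8251100, 7501·8251100+550·112530001) = (1688175067501,123783001650)
n=4: (1688175067501,123783001650)∘(7501,550) = (7501·1688175067501+186·550·123783001650, 7501·123783001650+550·1688175067501) = (25326002250120001,1856992582502200)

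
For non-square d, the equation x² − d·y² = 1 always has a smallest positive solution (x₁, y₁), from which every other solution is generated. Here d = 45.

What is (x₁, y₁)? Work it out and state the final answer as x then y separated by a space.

161 24

d=45: √d = [6; 1,2,2,2,1,12] (ℓ=6, even), read p_5/q_5
a_0=6:  p_0=6·1+0=6,  q_0=6·0+1=1
…
a_2=2:  p_2=2·7+6=20,  q_2=2·1+1=3
…
a_4=2:  p_4=2·47+20=114,  q_4=2·7+3=17
a_5=1:  p_5=1·114+47=161,  q_5=1·17+7=24
fundamental: x₁=161, y₁=24  (since 25921 − 45·576 = 1)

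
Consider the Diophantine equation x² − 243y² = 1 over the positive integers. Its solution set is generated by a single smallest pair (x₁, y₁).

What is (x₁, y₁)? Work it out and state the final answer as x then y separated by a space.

70226 4505

[15; 1,1,2,3,15,3,2,1,1,30] for √243; ℓ=10 ⇒ convergent index 9
step 0: (15, 1)  from 15·(1,0) + (0,1)
step 1: (16, 1)  from 1·(15,1) + (1,0)
step 2: (31, 2)  from 1·(16,1) + (15,1)
…
step 4: (265, 17)  from 3·(78,5) + (31,2)
step 5: (4053, 260)  from 15·(265,17) + (78,5)
step 6: (12424, 797)  from 3·(4053,260) + (265,17)
…
step 8: (41325, 2651)  from 1·(28901,1854) + (12424,797)
step 9: (70226, 4505)  from 1·(41325,2651) + (28901,1854)
fundamental: x₁=70226, y₁=4505  (since 4931691076 − 243·20295025 = 1)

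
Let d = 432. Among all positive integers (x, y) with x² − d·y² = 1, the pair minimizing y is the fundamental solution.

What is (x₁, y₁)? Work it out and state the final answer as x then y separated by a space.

1351 65

√432 → a₀=20, period (1,3,1,1,1,3,1,40); ℓ=8 even so k=7
k=0  a_k=20  p_k/q_k = 20/1
…
k=6  a_k=3  p_k/q_k = 1060/51
k=7  a_k=1  p_k/q_k = 1351/65
fundamental: x₁=1351, y₁=65  (since 1825201 − 432·4225 = 1)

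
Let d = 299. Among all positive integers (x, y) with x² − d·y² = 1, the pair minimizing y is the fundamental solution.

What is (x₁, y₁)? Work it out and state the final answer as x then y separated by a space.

√299 → a₀=17, period (3,2,3,34); ℓ=4 even so k=3
step 0: (17, 1)  from 17·(1,0) + (0,1)
…
step 2: (121, 7)  from 2·(52,3) + (17,1)
step 3: (415, 24)  from 3·(121,7) + (52,3)
fundamental: x₁=415, y₁=24  (since 172225 − 299·576 = 1)

415 24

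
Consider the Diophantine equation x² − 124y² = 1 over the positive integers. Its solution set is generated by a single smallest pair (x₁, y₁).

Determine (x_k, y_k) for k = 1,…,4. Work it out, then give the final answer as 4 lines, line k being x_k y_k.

√124 → a₀=11, period (7,2,1,1,1,…,2,7,22); ℓ=16 even so k=15
a_0=11:  p_0=11·1+0=11,  q_0=11·0+1=1
a_1=7:  p_1=7·11+1=78,  q_1=7·1+0=7
a_2=2:  p_2=2·78+11=167,  q_2=2·7+1=15
a_3=1:  p_3=1·167+78=245,  q_3=1·15+7=22
a_4=1:  p_4=1·245+167=412,  q_4=1·22+15=37
a_5=1:  p_5=1·412+245=657,  q_5=1·37+22=59
a_6=3:  p_6=3·657+412=2383,  q_6=3·59+37=214
a_7=1:  p_7=1·2383+657=3040,  q_7=1·214+59=273
a_8=4:  p_8=4·3040+2383=14543,  q_8=4·273+214=1306
a_9=1:  p_9=1·14543+3040=17583,  q_9=1·1306+273=1579
a_10=3:  p_10=3·17583+14543=67292,  q_10=3·1579+1306=6043
a_11=1:  p_11=1·67292+17583=84875,  q_11=1·6043+1579=7622
a_12=1:  p_12=1·84875+67292=152167,  q_12=1·7622+6043=13665
a_13=1:  p_13=1·152167+84875=237042,  q_13=1·13665+7622=21287
a_14=2:  p_14=2·237042+152167=626251,  q_14=2·21287+13665=56239
a_15=7:  p_15=7·626251+237042=4620799,  q_15=7·56239+21287=414960
(x₁, y₁) = (4620799, 414960);  4620799² − 124·414960² = 1 ✓
k=2:  x_2 = 4620799·4620799+124·414960·414960 = 42703566796801,  y_2 = 4620799·414960+414960·4620799 = 3834893506080
k=3:  x_3 = 4620799·42703566796801+124·414960·3834893506080 = 394649197502177907199,  y_3 = 4620799·3834893506080+414960·42703566796801 = 35440544156001500880
k=4:  x_4 = 4620799·394649197502177907199+124·414960·35440544156001500880 = 3647189234337689639247667201,  y_4 = 4620799·35440544156001500880+414960·394649197502177907199 = 327527261991011323636100160

4620799 414960
42703566796801 3834893506080
394649197502177907199 35440544156001500880
3647189234337689639247667201 327527261991011323636100160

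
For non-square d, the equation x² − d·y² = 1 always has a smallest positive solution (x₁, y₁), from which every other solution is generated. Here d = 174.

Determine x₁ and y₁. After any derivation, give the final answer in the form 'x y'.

1451 110

√174 = [13; 5,4,5,26, …], period ℓ=4 (even) → k=3
step 0: (13, 1)  from 13·(1,0) + (0,1)
step 1: (66, 5)  from 5·(13,1) + (1,0)
step 2: (277, 21)  from 4·(66,5) + (13,1)
step 3: (1451, 110)  from 5·(277,21) + (66,5)
→ (1451, 110).  Check: 1451²=2105401, 174·110²=2105400, difference 1.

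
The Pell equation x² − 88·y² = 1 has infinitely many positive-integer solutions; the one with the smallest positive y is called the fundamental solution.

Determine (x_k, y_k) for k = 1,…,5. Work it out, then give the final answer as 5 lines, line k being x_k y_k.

197 21
77617 8274
30580901 3259935
12048797377 1284406116
4747195585637 506052749769

[9; 2,1,1,1,2,18] for √88; ℓ=6 ⇒ convergent index 5
i=0: a=9 ⇒ p=9, q=1
i=1: a=2 ⇒ p=19, q=2
i=2: a=1 ⇒ p=28, q=3
i=3: a=1 ⇒ p=47, q=5
i=4: a=1 ⇒ p=75, q=8
i=5: a=2 ⇒ p=197, q=21
fundamental: x₁=197, y₁=21  (since 38809 − 88·441 = 1)
(x_2, y_2) = (197·197 + 88·21·21, 197·21 + 21·197) = (77617, 8274)
(x_3, y_3) = (197·77617 + 88·21·8274, 197·8274 + 21·77617) = (30580901, 3259935)
(x_4, y_4) = (197·30580901 + 88·21·3259935, 197·3259935 + 21·30580901) = (12048797377, 1284406116)
(x_5, y_5) = (197·12048797377 + 88·21·1284406116, 197·1284406116 + 21·12048797377) = (4747195585637, 506052749769)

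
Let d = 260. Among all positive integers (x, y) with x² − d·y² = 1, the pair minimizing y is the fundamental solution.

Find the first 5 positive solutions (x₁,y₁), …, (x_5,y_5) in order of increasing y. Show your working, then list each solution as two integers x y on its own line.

129 8
33281 2064
8586369 532504
2215249921 137383968
571525893249 35444531240

[16; 8,32] for √260; ℓ=2 ⇒ convergent index 1
a_0=16:  p_0=16·1+0=16,  q_0=16·0+1=1
a_1=8:  p_1=8·16+1=129,  q_1=8·1+0=8
fundamental: x₁=129, y₁=8  (since 16641 − 260·64 = 1)
(x_2, y_2) = (129·129 + 260·8·8, 129·8 + 8·129) = (33281, 2064)
(x_3, y_3) = (129·33281 + 260·8·2064, 129·2064 + 8·33281) = (8586369, 532504)
(x_4, y_4) = (129·8586369 + 260·8·532504, 129·532504 + 8·8586369) = (2215249921, 137383968)
(x_5, y_5) = (129·2215249921 + 260·8·137383968, 129·137383968 + 8·2215249921) = (571525893249, 35444531240)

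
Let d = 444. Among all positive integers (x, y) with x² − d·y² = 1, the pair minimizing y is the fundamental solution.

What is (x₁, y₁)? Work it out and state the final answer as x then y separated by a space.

d=444: √d = [21; 14,42] (ℓ=2, even), read p_1/q_1
a_0=21:  p_0=21·1+0=21,  q_0=21·0+1=1
a_1=14:  p_1=14·21+1=295,  q_1=14·1+0=14
→ (295, 14).  Check: 295²=87025, 444·14²=87024, difference 1.

295 14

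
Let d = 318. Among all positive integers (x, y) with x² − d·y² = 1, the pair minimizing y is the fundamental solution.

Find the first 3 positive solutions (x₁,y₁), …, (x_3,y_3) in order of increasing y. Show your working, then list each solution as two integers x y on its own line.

√318 = [17; 1,4,1,34, …], period ℓ=4 (even) → k=3
a_0=17:  p_0=17·1+0=17,  q_0=17·0+1=1
…
a_2=4:  p_2=4·18+17=89,  q_2=4·1+1=5
a_3=1:  p_3=1·89+18=107,  q_3=1·5+1=6
(x₁, y₁) = (107, 6);  107² − 318·6² = 1 ✓
(x_2, y_2) = (107·107 + 318·6·6, 107·6 + 6·107) = (22897, 1284)
(x_3, y_3) = (107·22897 + 318·6·1284, 107·1284 + 6·22897) = (4899851, 274770)

107 6
22897 1284
4899851 274770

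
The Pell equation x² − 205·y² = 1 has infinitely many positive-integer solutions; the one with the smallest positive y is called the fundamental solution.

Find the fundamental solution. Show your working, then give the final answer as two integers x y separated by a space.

√205 = [14; 3,6,1,4,1,6,3,28, …], period ℓ=8 (even) → k=7
i=0: a=14 ⇒ p=14, q=1
i=1: a=3 ⇒ p=43, q=3
i=2: a=6 ⇒ p=272, q=19
i=3: a=1 ⇒ p=315, q=22
i=4: a=4 ⇒ p=1532, q=107
i=5: a=1 ⇒ p=1847, q=129
i=6: a=6 ⇒ p=12614, q=881
i=7: a=3 ⇒ p=39689, q=2772
(x₁, y₁) = (39689, 2772);  39689² − 205·2772² = 1 ✓

39689 2772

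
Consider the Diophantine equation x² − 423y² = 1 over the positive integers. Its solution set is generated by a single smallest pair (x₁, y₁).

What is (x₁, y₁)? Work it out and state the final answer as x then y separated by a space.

√423 → a₀=20, period (1,1,3,4,3,1,1,40); ℓ=8 even so k=7
a_0=20:  p_0=20·1+0=20,  q_0=20·0+1=1
…
a_3=3:  p_3=3·41+21=144,  q_3=3·2+1=7
a_4=4:  p_4=4·144+41=617,  q_4=4·7+2=30
…
a_6=1:  p_6=1·1995+617=2612,  q_6=1·97+30=127
a_7=1:  p_7=1·2612+1995=4607,  q_7=1·127+97=224
(x₁, y₁) = (4607, 224);  4607² − 423·224² = 1 ✓

4607 224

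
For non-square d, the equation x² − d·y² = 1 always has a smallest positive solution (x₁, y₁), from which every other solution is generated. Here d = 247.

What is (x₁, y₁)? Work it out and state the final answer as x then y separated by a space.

√247 = [15; 1,2,1,1,9,1,9,1,1,2,1,30, …], period ℓ=12 (even) → k=11
k=0  a_k=15  p_k/q_k = 15/1
k=1  a_k=1  p_k/q_k = 16/1
k=2  a_k=2  p_k/q_k = 47/3
k=3  a_k=1  p_k/q_k = 63/4
k=4  a_k=1  p_k/q_k = 110/7
k=5  a_k=9  p_k/q_k = 1053/67
…
k=8  a_k=1  p_k/q_k = 12683/807
k=9  a_k=1  p_k/q_k = 24203/1540
k=10  a_k=2  p_k/q_k = 61089/3887
k=11  a_k=1  p_k/q_k = 85292/5427
(x₁, y₁) = (85292, 5427);  85292² − 247·5427² = 1 ✓

85292 5427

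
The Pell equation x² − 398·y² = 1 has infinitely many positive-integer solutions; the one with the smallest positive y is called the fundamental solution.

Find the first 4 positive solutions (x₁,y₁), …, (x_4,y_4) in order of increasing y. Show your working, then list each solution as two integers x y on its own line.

399 20
318401 15960
254083599 12736060
202758393601 10163359920

√398 → a₀=19, period (1,18,1,38); ℓ=4 even so k=3
a_0=19:  p_0=19·1+0=19,  q_0=19·0+1=1
a_1=1:  p_1=1·19+1=20,  q_1=1·1+0=1
a_2=18:  p_2=18·20+19=379,  q_2=18·1+1=19
a_3=1:  p_3=1·379+20=399,  q_3=1·19+1=20
(x₁, y₁) = (399, 20);  399² − 398·20² = 1 ✓
(x_2, y_2) = (399·399 + 398·20·20, 399·20 + 20·399) = (318401, 15960)
(x_3, y_3) = (399·318401 + 398·20·15960, 399·15960 + 20·318401) = (254083599, 12736060)
(x_4, y_4) = (399·254083599 + 398·20·12736060, 399·12736060 + 20·254083599) = (202758393601, 10163359920)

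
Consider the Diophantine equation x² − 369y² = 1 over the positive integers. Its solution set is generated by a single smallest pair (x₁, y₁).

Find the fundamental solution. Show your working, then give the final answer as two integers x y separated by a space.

8396801 437120

√369 = [19; 4,1,3,2,7,4,7,2,3,1,4,38, …], period ℓ=12 (even) → k=11
k=0  a_k=19  p_k/q_k = 19/1
…
k=2  a_k=1  p_k/q_k = 96/5
k=3  a_k=3  p_k/q_k = 365/19
…
k=7  a_k=7  p_k/q_k = 184045/9581
k=8  a_k=2  p_k/q_k = 393504/20485
k=9  a_k=3  p_k/q_k = 1364557/71036
k=10  a_k=1  p_k/q_k = 1758061/91521
k=11  a_k=4  p_k/q_k = 8396801/437120
→ (8396801, 437120).  Check: 8396801²=70506267033601, 369·437120²=70506267033600, difference 1.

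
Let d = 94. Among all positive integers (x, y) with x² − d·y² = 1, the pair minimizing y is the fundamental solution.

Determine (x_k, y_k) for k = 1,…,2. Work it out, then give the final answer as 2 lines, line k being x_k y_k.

√94 → a₀=9, period (1,2,3,1,1,…,2,1,18); ℓ=16 even so k=15
a_0=9:  p_0=9·1+0=9,  q_0=9·0+1=1
…
a_5=1:  p_5=1·126+97=223,  q_5=1·13+10=23
a_6=5:  p_6=5·223+126=1241,  q_6=5·23+13=128
a_7=1:  p_7=1·1241+223=1464,  q_7=1·128+23=151
…
a_11=1:  p_11=1·85038+14417=99455,  q_11=1·8771+1487=10258
a_12=1:  p_12=1·99455+85038=184493,  q_12=1·10258+8771=19029
…
a_14=2:  p_14=2·652934+184493=1490361,  q_14=2·67345+19029=153719
a_15=1:  p_15=1·1490361+652934=2143295,  q_15=1·153719+67345=221064
→ (2143295, 221064).  Check: 2143295²=4593713457025, 94·221064²=4593713457024, difference 1.
k=2:  x_2 = 2143295·2143295+94·221064·221064 = 9187426914049,  y_2 = 2143295·221064+221064·2143295 = 947610731760

2143295 221064
9187426914049 947610731760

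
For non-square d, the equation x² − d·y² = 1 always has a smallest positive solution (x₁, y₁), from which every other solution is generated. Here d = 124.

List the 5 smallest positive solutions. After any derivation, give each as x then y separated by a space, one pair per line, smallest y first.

4620799 414960
42703566796801 3834893506080
394649197502177907199 35440544156001500880
3647189234337689639247667201 327527261991011323636100160
33705856733676329245494460531519999 3026875289361570825948579964954800

√124 = [11; 7,2,1,1,1,…,2,7,22, …], period ℓ=16 (even) → k=15
i=0: a=11 ⇒ p=11, q=1
…
i=2: a=2 ⇒ p=167, q=15
…
i=6: a=3 ⇒ p=2383, q=214
…
i=8: a=4 ⇒ p=14543, q=1306
i=9: a=1 ⇒ p=17583, q=1579
…
i=12: a=1 ⇒ p=152167, q=13665
i=13: a=1 ⇒ p=237042, q=21287
i=14: a=2 ⇒ p=626251, q=56239
i=15: a=7 ⇒ p=4620799, q=414960
→ (4620799, 414960).  Check: 4620799²=21351783398401, 124·414960²=21351783398400, difference 1.
n=2: (4620799,414960)∘(4620799,414960) = (4620799·4620799+124·414960·414960, 4620799·414960+414960·4620799) = (42703566796801,3834893506080)
n=3: (42703566796801,3834893506080)∘(4620799,414960) = (4620799·42703566796801+124·414960·3834893506080, 4620799·3834893506080+414960·42703566796801) = (394649197502177907199,35440544156001500880)
n=4: (394649197502177907199,35440544156001500880)∘(4620799,414960) = (4620799·394649197502177907199+124·414960·35440544156001500880, 4620799·35440544156001500880+414960·394649197502177907199) = (3647189234337689639247667201,327527261991011323636100160)
n=5: (3647189234337689639247667201,327527261991011323636100160)∘(4620799,414960) = (4620799·3647189234337689639247667201+124·414960·327527261991011323636100160, 4620799·327527261991011323636100160+414960·3647189234337689639247667201) = (33705856733676329245494460531519999,3026875289361570825948579964954800)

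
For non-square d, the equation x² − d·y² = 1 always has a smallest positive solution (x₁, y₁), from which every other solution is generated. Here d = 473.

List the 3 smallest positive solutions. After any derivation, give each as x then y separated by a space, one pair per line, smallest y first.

87 4
15137 696
2633751 121100

√473 = [21; 1,2,1,42, …], period ℓ=4 (even) → k=3
i=0: a=21 ⇒ p=21, q=1
i=1: a=1 ⇒ p=22, q=1
i=2: a=2 ⇒ p=65, q=3
i=3: a=1 ⇒ p=87, q=4
→ (87, 4).  Check: 87²=7569, 473·4²=7568, difference 1.
(x_2, y_2) = (87·87 + 473·4·4, 87·4 + 4·87) = (15137, 696)
(x_3, y_3) = (87·15137 + 473·4·696, 87·696 + 4·15137) = (2633751, 121100)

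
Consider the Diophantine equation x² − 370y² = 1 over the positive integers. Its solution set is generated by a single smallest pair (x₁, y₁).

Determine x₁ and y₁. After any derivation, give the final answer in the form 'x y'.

√370 → a₀=19, period (4,4,38); ℓ=3 odd so k=5
a_0=19:  p_0=19·1+0=19,  q_0=19·0+1=1
…
a_3=38:  p_3=38·327+77=12503,  q_3=38·17+4=650
a_4=4:  p_4=4·12503+327=50339,  q_4=4·650+17=2617
a_5=4:  p_5=4·50339+12503=213859,  q_5=4·2617+650=11118
→ (213859, 11118).  Check: 213859²=45735671881, 370·11118²=45735671880, difference 1.

213859 11118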